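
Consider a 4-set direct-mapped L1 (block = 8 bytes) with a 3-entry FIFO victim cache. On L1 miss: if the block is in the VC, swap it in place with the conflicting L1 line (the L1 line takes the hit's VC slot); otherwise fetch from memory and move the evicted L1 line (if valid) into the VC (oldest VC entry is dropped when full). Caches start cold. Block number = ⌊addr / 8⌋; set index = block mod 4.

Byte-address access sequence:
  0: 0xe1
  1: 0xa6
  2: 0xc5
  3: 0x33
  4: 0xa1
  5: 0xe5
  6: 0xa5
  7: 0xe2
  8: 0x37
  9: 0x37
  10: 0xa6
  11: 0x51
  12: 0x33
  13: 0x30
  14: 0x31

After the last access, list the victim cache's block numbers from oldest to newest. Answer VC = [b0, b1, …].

#0 0xe1→b28/s0 MISS; vc=[]
#1 0xa6→b20/s0 MISS; vc=[28]
#2 0xc5→b24/s0 MISS; vc=[28,20]
#3 0x33→b6/s2 MISS; vc=[28,20]
#4 0xa1→b20/s0 VC-HIT; vc=[28,24]
#5 0xe5→b28/s0 VC-HIT; vc=[20,24]
#6 0xa5→b20/s0 VC-HIT; vc=[28,24]
#7 0xe2→b28/s0 VC-HIT; vc=[20,24]
#8 0x37→b6/s2 L1-HIT; vc=[20,24]
#9 0x37→b6/s2 L1-HIT; vc=[20,24]
#10 0xa6→b20/s0 VC-HIT; vc=[28,24]
#11 0x51→b10/s2 MISS; vc=[28,24,6]
#12 0x33→b6/s2 VC-HIT; vc=[28,24,10]
#13 0x30→b6/s2 L1-HIT; vc=[28,24,10]
#14 0x31→b6/s2 L1-HIT; vc=[28,24,10]

VC = [28, 24, 10]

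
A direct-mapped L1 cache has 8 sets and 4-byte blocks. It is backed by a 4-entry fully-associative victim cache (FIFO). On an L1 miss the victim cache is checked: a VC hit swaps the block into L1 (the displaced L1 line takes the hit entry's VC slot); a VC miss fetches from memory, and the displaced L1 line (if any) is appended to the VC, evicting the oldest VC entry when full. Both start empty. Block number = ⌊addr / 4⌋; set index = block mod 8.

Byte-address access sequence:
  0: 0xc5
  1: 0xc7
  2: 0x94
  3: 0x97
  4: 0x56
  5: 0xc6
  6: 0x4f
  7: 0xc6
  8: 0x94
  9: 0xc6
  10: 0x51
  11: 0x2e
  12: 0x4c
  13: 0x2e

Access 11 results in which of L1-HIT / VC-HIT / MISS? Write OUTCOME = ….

  [0] addr=0xc5 blk=49 s=1: MISS | VC []
  [1] addr=0xc7 blk=49 s=1: L1-HIT | VC []
  [2] addr=0x94 blk=37 s=5: MISS | VC []
  [3] addr=0x97 blk=37 s=5: L1-HIT | VC []
  [4] addr=0x56 blk=21 s=5: MISS | VC [37]
  [5] addr=0xc6 blk=49 s=1: L1-HIT | VC [37]
  [6] addr=0x4f blk=19 s=3: MISS | VC [37]
  [7] addr=0xc6 blk=49 s=1: L1-HIT | VC [37]
  [8] addr=0x94 blk=37 s=5: VC-HIT | VC [21]
  [9] addr=0xc6 blk=49 s=1: L1-HIT | VC [21]
  [10] addr=0x51 blk=20 s=4: MISS | VC [21]
  [11] addr=0x2e blk=11 s=3: MISS | VC [21, 19]
  [12] addr=0x4c blk=19 s=3: VC-HIT | VC [21, 11]
  [13] addr=0x2e blk=11 s=3: VC-HIT | VC [21, 19]

OUTCOME = MISS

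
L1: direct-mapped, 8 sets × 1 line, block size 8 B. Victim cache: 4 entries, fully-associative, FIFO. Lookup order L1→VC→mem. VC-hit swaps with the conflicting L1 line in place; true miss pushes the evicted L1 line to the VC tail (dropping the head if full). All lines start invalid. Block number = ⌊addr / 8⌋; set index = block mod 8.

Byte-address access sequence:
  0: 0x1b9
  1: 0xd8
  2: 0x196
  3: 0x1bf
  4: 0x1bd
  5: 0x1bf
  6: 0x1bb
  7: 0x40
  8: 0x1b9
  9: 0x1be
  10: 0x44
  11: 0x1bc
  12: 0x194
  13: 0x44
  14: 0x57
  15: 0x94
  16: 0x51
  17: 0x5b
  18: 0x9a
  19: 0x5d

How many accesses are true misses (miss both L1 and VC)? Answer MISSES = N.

0: 0x1b9 (blk 55, set 7) → MISS  vc=[]
1: 0xd8 (blk 27, set 3) → MISS  vc=[]
2: 0x196 (blk 50, set 2) → MISS  vc=[]
3: 0x1bf (blk 55, set 7) → L1-HIT  vc=[]
4: 0x1bd (blk 55, set 7) → L1-HIT  vc=[]
5: 0x1bf (blk 55, set 7) → L1-HIT  vc=[]
6: 0x1bb (blk 55, set 7) → L1-HIT  vc=[]
7: 0x40 (blk 8, set 0) → MISS  vc=[]
8: 0x1b9 (blk 55, set 7) → L1-HIT  vc=[]
9: 0x1be (blk 55, set 7) → L1-HIT  vc=[]
10: 0x44 (blk 8, set 0) → L1-HIT  vc=[]
11: 0x1bc (blk 55, set 7) → L1-HIT  vc=[]
12: 0x194 (blk 50, set 2) → L1-HIT  vc=[]
13: 0x44 (blk 8, set 0) → L1-HIT  vc=[]
14: 0x57 (blk 10, set 2) → MISS  vc=[50]
15: 0x94 (blk 18, set 2) → MISS  vc=[50, 10]
16: 0x51 (blk 10, set 2) → VC-HIT  vc=[50, 18]
17: 0x5b (blk 11, set 3) → MISS  vc=[50, 18, 27]
18: 0x9a (blk 19, set 3) → MISS  vc=[50, 18, 27, 11]
19: 0x5d (blk 11, set 3) → VC-HIT  vc=[50, 18, 27, 19]

MISSES = 8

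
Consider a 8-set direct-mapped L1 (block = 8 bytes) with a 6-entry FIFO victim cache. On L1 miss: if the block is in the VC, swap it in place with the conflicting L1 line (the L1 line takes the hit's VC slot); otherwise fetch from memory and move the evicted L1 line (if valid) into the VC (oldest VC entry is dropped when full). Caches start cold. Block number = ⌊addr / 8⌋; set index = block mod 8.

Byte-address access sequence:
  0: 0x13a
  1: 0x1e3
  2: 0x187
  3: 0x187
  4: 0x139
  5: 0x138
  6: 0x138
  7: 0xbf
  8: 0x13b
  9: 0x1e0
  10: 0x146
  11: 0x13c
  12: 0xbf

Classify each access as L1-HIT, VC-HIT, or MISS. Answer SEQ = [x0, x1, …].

SEQ = [MISS, MISS, MISS, L1-HIT, L1-HIT, L1-HIT, L1-HIT, MISS, VC-HIT, L1-HIT, MISS, L1-HIT, VC-HIT]

  [0] addr=0x13a blk=39 s=7: MISS | VC []
  [1] addr=0x1e3 blk=60 s=4: MISS | VC []
  [2] addr=0x187 blk=48 s=0: MISS | VC []
  [3] addr=0x187 blk=48 s=0: L1-HIT | VC []
  [4] addr=0x139 blk=39 s=7: L1-HIT | VC []
  [5] addr=0x138 blk=39 s=7: L1-HIT | VC []
  [6] addr=0x138 blk=39 s=7: L1-HIT | VC []
  [7] addr=0xbf blk=23 s=7: MISS | VC [39]
  [8] addr=0x13b blk=39 s=7: VC-HIT | VC [23]
  [9] addr=0x1e0 blk=60 s=4: L1-HIT | VC [23]
  [10] addr=0x146 blk=40 s=0: MISS | VC [23, 48]
  [11] addr=0x13c blk=39 s=7: L1-HIT | VC [23, 48]
  [12] addr=0xbf blk=23 s=7: VC-HIT | VC [39, 48]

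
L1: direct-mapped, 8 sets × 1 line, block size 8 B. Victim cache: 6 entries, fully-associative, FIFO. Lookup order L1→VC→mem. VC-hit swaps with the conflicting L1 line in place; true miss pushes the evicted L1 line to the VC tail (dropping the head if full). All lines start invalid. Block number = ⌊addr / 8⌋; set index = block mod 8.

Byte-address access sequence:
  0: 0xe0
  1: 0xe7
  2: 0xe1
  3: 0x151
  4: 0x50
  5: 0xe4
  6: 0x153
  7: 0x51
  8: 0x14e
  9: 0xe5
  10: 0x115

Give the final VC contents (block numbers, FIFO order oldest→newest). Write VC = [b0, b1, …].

#0 0xe0→b28/s4 MISS; vc=[]
#1 0xe7→b28/s4 L1-HIT; vc=[]
#2 0xe1→b28/s4 L1-HIT; vc=[]
#3 0x151→b42/s2 MISS; vc=[]
#4 0x50→b10/s2 MISS; vc=[42]
#5 0xe4→b28/s4 L1-HIT; vc=[42]
#6 0x153→b42/s2 VC-HIT; vc=[10]
#7 0x51→b10/s2 VC-HIT; vc=[42]
#8 0x14e→b41/s1 MISS; vc=[42]
#9 0xe5→b28/s4 L1-HIT; vc=[42]
#10 0x115→b34/s2 MISS; vc=[42,10]

VC = [42, 10]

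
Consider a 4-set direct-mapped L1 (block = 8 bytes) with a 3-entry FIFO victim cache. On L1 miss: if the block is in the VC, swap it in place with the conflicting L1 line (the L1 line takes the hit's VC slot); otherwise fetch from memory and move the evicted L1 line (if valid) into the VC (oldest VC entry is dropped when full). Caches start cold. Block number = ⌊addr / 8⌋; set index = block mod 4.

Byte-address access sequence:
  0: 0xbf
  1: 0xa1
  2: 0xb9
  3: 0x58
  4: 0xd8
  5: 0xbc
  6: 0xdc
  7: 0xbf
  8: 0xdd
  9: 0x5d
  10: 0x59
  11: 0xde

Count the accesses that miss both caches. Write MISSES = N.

MISSES = 4

#0 0xbf→b23/s3 MISS; vc=[]
#1 0xa1→b20/s0 MISS; vc=[]
#2 0xb9→b23/s3 L1-HIT; vc=[]
#3 0x58→b11/s3 MISS; vc=[23]
#4 0xd8→b27/s3 MISS; vc=[23,11]
#5 0xbc→b23/s3 VC-HIT; vc=[27,11]
#6 0xdc→b27/s3 VC-HIT; vc=[23,11]
#7 0xbf→b23/s3 VC-HIT; vc=[27,11]
#8 0xdd→b27/s3 VC-HIT; vc=[23,11]
#9 0x5d→b11/s3 VC-HIT; vc=[23,27]
#10 0x59→b11/s3 L1-HIT; vc=[23,27]
#11 0xde→b27/s3 VC-HIT; vc=[23,11]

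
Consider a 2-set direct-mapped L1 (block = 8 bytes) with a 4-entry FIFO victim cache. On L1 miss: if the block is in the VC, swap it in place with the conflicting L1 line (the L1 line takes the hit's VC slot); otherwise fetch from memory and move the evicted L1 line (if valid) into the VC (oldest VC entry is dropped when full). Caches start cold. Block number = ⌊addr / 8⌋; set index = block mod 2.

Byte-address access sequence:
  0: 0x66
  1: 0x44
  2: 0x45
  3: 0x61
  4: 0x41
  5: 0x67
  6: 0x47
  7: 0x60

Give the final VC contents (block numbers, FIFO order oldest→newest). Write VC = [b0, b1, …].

VC = [8]

0: 0x66 (blk 12, set 0) → MISS  vc=[]
1: 0x44 (blk 8, set 0) → MISS  vc=[12]
2: 0x45 (blk 8, set 0) → L1-HIT  vc=[12]
3: 0x61 (blk 12, set 0) → VC-HIT  vc=[8]
4: 0x41 (blk 8, set 0) → VC-HIT  vc=[12]
5: 0x67 (blk 12, set 0) → VC-HIT  vc=[8]
6: 0x47 (blk 8, set 0) → VC-HIT  vc=[12]
7: 0x60 (blk 12, set 0) → VC-HIT  vc=[8]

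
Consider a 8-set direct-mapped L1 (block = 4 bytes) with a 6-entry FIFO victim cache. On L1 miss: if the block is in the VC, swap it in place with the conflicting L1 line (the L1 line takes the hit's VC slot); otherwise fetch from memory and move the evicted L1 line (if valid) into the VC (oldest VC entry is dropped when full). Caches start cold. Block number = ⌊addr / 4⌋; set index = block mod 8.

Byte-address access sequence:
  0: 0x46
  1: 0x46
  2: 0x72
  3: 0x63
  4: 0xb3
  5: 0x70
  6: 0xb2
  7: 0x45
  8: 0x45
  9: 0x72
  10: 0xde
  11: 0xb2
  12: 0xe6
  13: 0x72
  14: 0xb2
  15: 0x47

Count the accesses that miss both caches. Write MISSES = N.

MISSES = 6

0: 0x46 (blk 17, set 1) → MISS  vc=[]
1: 0x46 (blk 17, set 1) → L1-HIT  vc=[]
2: 0x72 (blk 28, set 4) → MISS  vc=[]
3: 0x63 (blk 24, set 0) → MISS  vc=[]
4: 0xb3 (blk 44, set 4) → MISS  vc=[28]
5: 0x70 (blk 28, set 4) → VC-HIT  vc=[44]
6: 0xb2 (blk 44, set 4) → VC-HIT  vc=[28]
7: 0x45 (blk 17, set 1) → L1-HIT  vc=[28]
8: 0x45 (blk 17, set 1) → L1-HIT  vc=[28]
9: 0x72 (blk 28, set 4) → VC-HIT  vc=[44]
10: 0xde (blk 55, set 7) → MISS  vc=[44]
11: 0xb2 (blk 44, set 4) → VC-HIT  vc=[28]
12: 0xe6 (blk 57, set 1) → MISS  vc=[28, 17]
13: 0x72 (blk 28, set 4) → VC-HIT  vc=[44, 17]
14: 0xb2 (blk 44, set 4) → VC-HIT  vc=[28, 17]
15: 0x47 (blk 17, set 1) → VC-HIT  vc=[28, 57]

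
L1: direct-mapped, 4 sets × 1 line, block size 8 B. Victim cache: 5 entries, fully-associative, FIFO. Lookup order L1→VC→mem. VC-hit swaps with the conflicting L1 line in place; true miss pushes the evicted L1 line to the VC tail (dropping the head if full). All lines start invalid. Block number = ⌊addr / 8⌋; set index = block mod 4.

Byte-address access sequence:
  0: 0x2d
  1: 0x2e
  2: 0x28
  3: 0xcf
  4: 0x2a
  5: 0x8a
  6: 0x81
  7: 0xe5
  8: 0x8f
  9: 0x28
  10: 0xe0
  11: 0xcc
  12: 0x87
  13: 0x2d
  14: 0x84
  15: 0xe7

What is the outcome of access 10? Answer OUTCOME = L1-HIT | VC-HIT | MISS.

OUTCOME = L1-HIT

0: 0x2d (blk 5, set 1) → MISS  vc=[]
1: 0x2e (blk 5, set 1) → L1-HIT  vc=[]
2: 0x28 (blk 5, set 1) → L1-HIT  vc=[]
3: 0xcf (blk 25, set 1) → MISS  vc=[5]
4: 0x2a (blk 5, set 1) → VC-HIT  vc=[25]
5: 0x8a (blk 17, set 1) → MISS  vc=[25, 5]
6: 0x81 (blk 16, set 0) → MISS  vc=[25, 5]
7: 0xe5 (blk 28, set 0) → MISS  vc=[25, 5, 16]
8: 0x8f (blk 17, set 1) → L1-HIT  vc=[25, 5, 16]
9: 0x28 (blk 5, set 1) → VC-HIT  vc=[25, 17, 16]
10: 0xe0 (blk 28, set 0) → L1-HIT  vc=[25, 17, 16]
11: 0xcc (blk 25, set 1) → VC-HIT  vc=[5, 17, 16]
12: 0x87 (blk 16, set 0) → VC-HIT  vc=[5, 17, 28]
13: 0x2d (blk 5, set 1) → VC-HIT  vc=[25, 17, 28]
14: 0x84 (blk 16, set 0) → L1-HIT  vc=[25, 17, 28]
15: 0xe7 (blk 28, set 0) → VC-HIT  vc=[25, 17, 16]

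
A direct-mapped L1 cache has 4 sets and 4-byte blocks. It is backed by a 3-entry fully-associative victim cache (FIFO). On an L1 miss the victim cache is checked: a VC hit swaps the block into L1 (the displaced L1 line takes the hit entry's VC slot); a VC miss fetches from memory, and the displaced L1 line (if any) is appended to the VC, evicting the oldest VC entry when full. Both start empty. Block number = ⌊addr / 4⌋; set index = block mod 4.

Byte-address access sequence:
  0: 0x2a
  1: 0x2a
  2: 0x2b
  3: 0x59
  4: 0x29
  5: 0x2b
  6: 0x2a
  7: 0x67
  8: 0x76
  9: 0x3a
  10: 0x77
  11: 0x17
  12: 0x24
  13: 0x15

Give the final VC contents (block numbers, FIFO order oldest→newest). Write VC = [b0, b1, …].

#0 0x2a→b10/s2 MISS; vc=[]
#1 0x2a→b10/s2 L1-HIT; vc=[]
#2 0x2b→b10/s2 L1-HIT; vc=[]
#3 0x59→b22/s2 MISS; vc=[10]
#4 0x29→b10/s2 VC-HIT; vc=[22]
#5 0x2b→b10/s2 L1-HIT; vc=[22]
#6 0x2a→b10/s2 L1-HIT; vc=[22]
#7 0x67→b25/s1 MISS; vc=[22]
#8 0x76→b29/s1 MISS; vc=[22,25]
#9 0x3a→b14/s2 MISS; vc=[22,25,10]
#10 0x77→b29/s1 L1-HIT; vc=[22,25,10]
#11 0x17→b5/s1 MISS; vc=[25,10,29]
#12 0x24→b9/s1 MISS; vc=[10,29,5]
#13 0x15→b5/s1 VC-HIT; vc=[10,29,9]

VC = [10, 29, 9]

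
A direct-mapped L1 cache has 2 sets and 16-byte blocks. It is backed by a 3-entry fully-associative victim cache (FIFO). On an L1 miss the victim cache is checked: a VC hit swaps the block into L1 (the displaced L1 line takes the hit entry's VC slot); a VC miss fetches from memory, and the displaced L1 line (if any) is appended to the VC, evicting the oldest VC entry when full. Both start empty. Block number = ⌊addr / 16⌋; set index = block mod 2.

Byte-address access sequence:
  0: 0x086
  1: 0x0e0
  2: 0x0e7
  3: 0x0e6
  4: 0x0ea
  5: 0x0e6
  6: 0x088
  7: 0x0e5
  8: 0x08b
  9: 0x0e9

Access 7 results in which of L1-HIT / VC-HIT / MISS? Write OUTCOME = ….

  [0] addr=0x86 blk=8 s=0: MISS | VC []
  [1] addr=0xe0 blk=14 s=0: MISS | VC [8]
  [2] addr=0xe7 blk=14 s=0: L1-HIT | VC [8]
  [3] addr=0xe6 blk=14 s=0: L1-HIT | VC [8]
  [4] addr=0xea blk=14 s=0: L1-HIT | VC [8]
  [5] addr=0xe6 blk=14 s=0: L1-HIT | VC [8]
  [6] addr=0x88 blk=8 s=0: VC-HIT | VC [14]
  [7] addr=0xe5 blk=14 s=0: VC-HIT | VC [8]
  [8] addr=0x8b blk=8 s=0: VC-HIT | VC [14]
  [9] addr=0xe9 blk=14 s=0: VC-HIT | VC [8]

OUTCOME = VC-HIT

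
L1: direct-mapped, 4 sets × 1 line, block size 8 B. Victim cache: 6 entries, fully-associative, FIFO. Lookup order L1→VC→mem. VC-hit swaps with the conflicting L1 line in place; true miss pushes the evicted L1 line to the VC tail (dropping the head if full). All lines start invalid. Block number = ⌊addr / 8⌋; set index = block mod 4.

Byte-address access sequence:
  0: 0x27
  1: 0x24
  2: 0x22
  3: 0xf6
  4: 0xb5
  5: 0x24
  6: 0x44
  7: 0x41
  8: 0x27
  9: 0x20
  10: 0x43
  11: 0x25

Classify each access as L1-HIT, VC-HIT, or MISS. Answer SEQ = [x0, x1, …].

0: 0x27 (blk 4, set 0) → MISS  vc=[]
1: 0x24 (blk 4, set 0) → L1-HIT  vc=[]
2: 0x22 (blk 4, set 0) → L1-HIT  vc=[]
3: 0xf6 (blk 30, set 2) → MISS  vc=[]
4: 0xb5 (blk 22, set 2) → MISS  vc=[30]
5: 0x24 (blk 4, set 0) → L1-HIT  vc=[30]
6: 0x44 (blk 8, set 0) → MISS  vc=[30, 4]
7: 0x41 (blk 8, set 0) → L1-HIT  vc=[30, 4]
8: 0x27 (blk 4, set 0) → VC-HIT  vc=[30, 8]
9: 0x20 (blk 4, set 0) → L1-HIT  vc=[30, 8]
10: 0x43 (blk 8, set 0) → VC-HIT  vc=[30, 4]
11: 0x25 (blk 4, set 0) → VC-HIT  vc=[30, 8]

SEQ = [MISS, L1-HIT, L1-HIT, MISS, MISS, L1-HIT, MISS, L1-HIT, VC-HIT, L1-HIT, VC-HIT, VC-HIT]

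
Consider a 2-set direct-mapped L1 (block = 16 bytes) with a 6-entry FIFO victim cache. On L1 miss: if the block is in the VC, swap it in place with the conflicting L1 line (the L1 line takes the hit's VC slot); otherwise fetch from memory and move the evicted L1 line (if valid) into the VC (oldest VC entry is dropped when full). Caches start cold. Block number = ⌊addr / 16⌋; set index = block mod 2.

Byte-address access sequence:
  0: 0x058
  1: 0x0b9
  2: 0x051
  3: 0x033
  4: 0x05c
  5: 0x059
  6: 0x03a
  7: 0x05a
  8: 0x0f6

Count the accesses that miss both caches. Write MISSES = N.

0: 0x58 (blk 5, set 1) → MISS  vc=[]
1: 0xb9 (blk 11, set 1) → MISS  vc=[5]
2: 0x51 (blk 5, set 1) → VC-HIT  vc=[11]
3: 0x33 (blk 3, set 1) → MISS  vc=[11, 5]
4: 0x5c (blk 5, set 1) → VC-HIT  vc=[11, 3]
5: 0x59 (blk 5, set 1) → L1-HIT  vc=[11, 3]
6: 0x3a (blk 3, set 1) → VC-HIT  vc=[11, 5]
7: 0x5a (blk 5, set 1) → VC-HIT  vc=[11, 3]
8: 0xf6 (blk 15, set 1) → MISS  vc=[11, 3, 5]

MISSES = 4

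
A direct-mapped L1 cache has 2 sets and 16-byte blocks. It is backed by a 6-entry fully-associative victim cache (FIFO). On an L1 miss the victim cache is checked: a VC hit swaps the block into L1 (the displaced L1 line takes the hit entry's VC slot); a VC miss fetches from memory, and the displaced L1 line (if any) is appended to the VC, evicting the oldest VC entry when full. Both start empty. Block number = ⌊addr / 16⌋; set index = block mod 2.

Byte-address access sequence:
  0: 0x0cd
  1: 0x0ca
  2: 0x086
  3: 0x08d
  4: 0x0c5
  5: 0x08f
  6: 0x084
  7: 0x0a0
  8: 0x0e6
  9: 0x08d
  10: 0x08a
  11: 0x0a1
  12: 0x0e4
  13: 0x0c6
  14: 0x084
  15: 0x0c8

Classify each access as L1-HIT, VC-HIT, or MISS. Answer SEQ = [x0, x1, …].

#0 0xcd→b12/s0 MISS; vc=[]
#1 0xca→b12/s0 L1-HIT; vc=[]
#2 0x86→b8/s0 MISS; vc=[12]
#3 0x8d→b8/s0 L1-HIT; vc=[12]
#4 0xc5→b12/s0 VC-HIT; vc=[8]
#5 0x8f→b8/s0 VC-HIT; vc=[12]
#6 0x84→b8/s0 L1-HIT; vc=[12]
#7 0xa0→b10/s0 MISS; vc=[12,8]
#8 0xe6→b14/s0 MISS; vc=[12,8,10]
#9 0x8d→b8/s0 VC-HIT; vc=[12,14,10]
#10 0x8a→b8/s0 L1-HIT; vc=[12,14,10]
#11 0xa1→b10/s0 VC-HIT; vc=[12,14,8]
#12 0xe4→b14/s0 VC-HIT; vc=[12,10,8]
#13 0xc6→b12/s0 VC-HIT; vc=[14,10,8]
#14 0x84→b8/s0 VC-HIT; vc=[14,10,12]
#15 0xc8→b12/s0 VC-HIT; vc=[14,10,8]

SEQ = [MISS, L1-HIT, MISS, L1-HIT, VC-HIT, VC-HIT, L1-HIT, MISS, MISS, VC-HIT, L1-HIT, VC-HIT, VC-HIT, VC-HIT, VC-HIT, VC-HIT]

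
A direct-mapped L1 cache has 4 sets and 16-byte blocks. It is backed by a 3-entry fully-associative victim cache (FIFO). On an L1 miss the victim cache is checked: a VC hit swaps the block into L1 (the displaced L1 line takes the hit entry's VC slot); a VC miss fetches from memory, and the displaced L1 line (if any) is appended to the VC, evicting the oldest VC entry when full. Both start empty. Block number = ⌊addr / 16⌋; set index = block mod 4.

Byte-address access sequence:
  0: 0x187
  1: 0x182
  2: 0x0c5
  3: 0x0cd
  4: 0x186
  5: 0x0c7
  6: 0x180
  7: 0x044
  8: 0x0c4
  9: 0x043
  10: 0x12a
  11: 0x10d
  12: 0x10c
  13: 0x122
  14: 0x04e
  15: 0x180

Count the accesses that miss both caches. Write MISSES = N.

MISSES = 5

0: 0x187 (blk 24, set 0) → MISS  vc=[]
1: 0x182 (blk 24, set 0) → L1-HIT  vc=[]
2: 0xc5 (blk 12, set 0) → MISS  vc=[24]
3: 0xcd (blk 12, set 0) → L1-HIT  vc=[24]
4: 0x186 (blk 24, set 0) → VC-HIT  vc=[12]
5: 0xc7 (blk 12, set 0) → VC-HIT  vc=[24]
6: 0x180 (blk 24, set 0) → VC-HIT  vc=[12]
7: 0x44 (blk 4, set 0) → MISS  vc=[12, 24]
8: 0xc4 (blk 12, set 0) → VC-HIT  vc=[4, 24]
9: 0x43 (blk 4, set 0) → VC-HIT  vc=[12, 24]
10: 0x12a (blk 18, set 2) → MISS  vc=[12, 24]
11: 0x10d (blk 16, set 0) → MISS  vc=[12, 24, 4]
12: 0x10c (blk 16, set 0) → L1-HIT  vc=[12, 24, 4]
13: 0x122 (blk 18, set 2) → L1-HIT  vc=[12, 24, 4]
14: 0x4e (blk 4, set 0) → VC-HIT  vc=[12, 24, 16]
15: 0x180 (blk 24, set 0) → VC-HIT  vc=[12, 4, 16]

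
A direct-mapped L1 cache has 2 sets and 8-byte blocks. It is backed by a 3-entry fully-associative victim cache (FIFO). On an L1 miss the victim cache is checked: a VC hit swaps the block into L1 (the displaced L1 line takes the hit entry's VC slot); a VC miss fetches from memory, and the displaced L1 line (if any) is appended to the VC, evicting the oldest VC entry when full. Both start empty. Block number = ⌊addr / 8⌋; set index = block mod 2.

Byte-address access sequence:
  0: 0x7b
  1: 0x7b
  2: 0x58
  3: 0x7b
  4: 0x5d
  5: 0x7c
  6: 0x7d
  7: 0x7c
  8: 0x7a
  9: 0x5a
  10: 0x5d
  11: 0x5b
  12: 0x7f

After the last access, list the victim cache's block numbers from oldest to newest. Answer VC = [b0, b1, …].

  [0] addr=0x7b blk=15 s=1: MISS | VC []
  [1] addr=0x7b blk=15 s=1: L1-HIT | VC []
  [2] addr=0x58 blk=11 s=1: MISS | VC [15]
  [3] addr=0x7b blk=15 s=1: VC-HIT | VC [11]
  [4] addr=0x5d blk=11 s=1: VC-HIT | VC [15]
  [5] addr=0x7c blk=15 s=1: VC-HIT | VC [11]
  [6] addr=0x7d blk=15 s=1: L1-HIT | VC [11]
  [7] addr=0x7c blk=15 s=1: L1-HIT | VC [11]
  [8] addr=0x7a blk=15 s=1: L1-HIT | VC [11]
  [9] addr=0x5a blk=11 s=1: VC-HIT | VC [15]
  [10] addr=0x5d blk=11 s=1: L1-HIT | VC [15]
  [11] addr=0x5b blk=11 s=1: L1-HIT | VC [15]
  [12] addr=0x7f blk=15 s=1: VC-HIT | VC [11]

VC = [11]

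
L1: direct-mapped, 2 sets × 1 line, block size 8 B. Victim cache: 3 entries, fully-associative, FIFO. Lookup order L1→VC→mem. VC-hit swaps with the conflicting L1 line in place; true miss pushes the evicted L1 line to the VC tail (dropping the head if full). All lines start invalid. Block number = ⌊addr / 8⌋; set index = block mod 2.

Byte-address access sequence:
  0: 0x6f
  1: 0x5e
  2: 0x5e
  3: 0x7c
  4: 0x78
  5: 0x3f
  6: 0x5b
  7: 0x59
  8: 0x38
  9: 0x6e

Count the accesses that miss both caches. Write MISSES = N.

0: 0x6f (blk 13, set 1) → MISS  vc=[]
1: 0x5e (blk 11, set 1) → MISS  vc=[13]
2: 0x5e (blk 11, set 1) → L1-HIT  vc=[13]
3: 0x7c (blk 15, set 1) → MISS  vc=[13, 11]
4: 0x78 (blk 15, set 1) → L1-HIT  vc=[13, 11]
5: 0x3f (blk 7, set 1) → MISS  vc=[13, 11, 15]
6: 0x5b (blk 11, set 1) → VC-HIT  vc=[13, 7, 15]
7: 0x59 (blk 11, set 1) → L1-HIT  vc=[13, 7, 15]
8: 0x38 (blk 7, set 1) → VC-HIT  vc=[13, 11, 15]
9: 0x6e (blk 13, set 1) → VC-HIT  vc=[7, 11, 15]

MISSES = 4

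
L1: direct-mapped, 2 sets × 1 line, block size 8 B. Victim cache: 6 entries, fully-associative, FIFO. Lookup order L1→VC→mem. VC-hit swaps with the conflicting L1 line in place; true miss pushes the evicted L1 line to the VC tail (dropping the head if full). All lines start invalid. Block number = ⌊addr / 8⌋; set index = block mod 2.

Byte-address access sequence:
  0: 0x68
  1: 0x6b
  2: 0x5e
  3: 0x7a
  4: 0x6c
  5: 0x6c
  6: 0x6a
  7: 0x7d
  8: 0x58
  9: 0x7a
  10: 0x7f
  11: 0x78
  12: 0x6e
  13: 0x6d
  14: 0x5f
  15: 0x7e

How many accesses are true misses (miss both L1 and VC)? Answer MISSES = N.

MISSES = 3

  [0] addr=0x68 blk=13 s=1: MISS | VC []
  [1] addr=0x6b blk=13 s=1: L1-HIT | VC []
  [2] addr=0x5e blk=11 s=1: MISS | VC [13]
  [3] addr=0x7a blk=15 s=1: MISS | VC [13, 11]
  [4] addr=0x6c blk=13 s=1: VC-HIT | VC [15, 11]
  [5] addr=0x6c blk=13 s=1: L1-HIT | VC [15, 11]
  [6] addr=0x6a blk=13 s=1: L1-HIT | VC [15, 11]
  [7] addr=0x7d blk=15 s=1: VC-HIT | VC [13, 11]
  [8] addr=0x58 blk=11 s=1: VC-HIT | VC [13, 15]
  [9] addr=0x7a blk=15 s=1: VC-HIT | VC [13, 11]
  [10] addr=0x7f blk=15 s=1: L1-HIT | VC [13, 11]
  [11] addr=0x78 blk=15 s=1: L1-HIT | VC [13, 11]
  [12] addr=0x6e blk=13 s=1: VC-HIT | VC [15, 11]
  [13] addr=0x6d blk=13 s=1: L1-HIT | VC [15, 11]
  [14] addr=0x5f blk=11 s=1: VC-HIT | VC [15, 13]
  [15] addr=0x7e blk=15 s=1: VC-HIT | VC [11, 13]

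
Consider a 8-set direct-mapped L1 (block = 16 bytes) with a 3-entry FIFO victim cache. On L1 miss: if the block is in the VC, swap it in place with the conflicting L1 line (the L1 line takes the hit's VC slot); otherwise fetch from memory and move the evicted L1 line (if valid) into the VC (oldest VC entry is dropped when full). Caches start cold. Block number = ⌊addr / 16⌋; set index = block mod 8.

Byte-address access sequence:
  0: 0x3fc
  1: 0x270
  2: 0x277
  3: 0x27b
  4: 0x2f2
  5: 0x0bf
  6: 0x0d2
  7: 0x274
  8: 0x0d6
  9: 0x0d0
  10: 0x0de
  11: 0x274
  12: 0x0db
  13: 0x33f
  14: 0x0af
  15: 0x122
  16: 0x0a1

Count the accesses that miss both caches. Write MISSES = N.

0: 0x3fc (blk 63, set 7) → MISS  vc=[]
1: 0x270 (blk 39, set 7) → MISS  vc=[63]
2: 0x277 (blk 39, set 7) → L1-HIT  vc=[63]
3: 0x27b (blk 39, set 7) → L1-HIT  vc=[63]
4: 0x2f2 (blk 47, set 7) → MISS  vc=[63, 39]
5: 0xbf (blk 11, set 3) → MISS  vc=[63, 39]
6: 0xd2 (blk 13, set 5) → MISS  vc=[63, 39]
7: 0x274 (blk 39, set 7) → VC-HIT  vc=[63, 47]
8: 0xd6 (blk 13, set 5) → L1-HIT  vc=[63, 47]
9: 0xd0 (blk 13, set 5) → L1-HIT  vc=[63, 47]
10: 0xde (blk 13, set 5) → L1-HIT  vc=[63, 47]
11: 0x274 (blk 39, set 7) → L1-HIT  vc=[63, 47]
12: 0xdb (blk 13, set 5) → L1-HIT  vc=[63, 47]
13: 0x33f (blk 51, set 3) → MISS  vc=[63, 47, 11]
14: 0xaf (blk 10, set 2) → MISS  vc=[63, 47, 11]
15: 0x122 (blk 18, set 2) → MISS  vc=[47, 11, 10]
16: 0xa1 (blk 10, set 2) → VC-HIT  vc=[47, 11, 18]

MISSES = 8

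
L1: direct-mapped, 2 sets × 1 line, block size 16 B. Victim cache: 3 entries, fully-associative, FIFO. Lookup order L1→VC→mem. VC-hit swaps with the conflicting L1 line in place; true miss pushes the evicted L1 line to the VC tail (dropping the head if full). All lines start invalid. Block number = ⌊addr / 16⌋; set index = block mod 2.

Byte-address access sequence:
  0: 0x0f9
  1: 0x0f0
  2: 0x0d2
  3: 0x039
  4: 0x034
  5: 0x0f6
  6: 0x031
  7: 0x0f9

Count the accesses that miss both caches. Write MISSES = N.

  [0] addr=0xf9 blk=15 s=1: MISS | VC []
  [1] addr=0xf0 blk=15 s=1: L1-HIT | VC []
  [2] addr=0xd2 blk=13 s=1: MISS | VC [15]
  [3] addr=0x39 blk=3 s=1: MISS | VC [15, 13]
  [4] addr=0x34 blk=3 s=1: L1-HIT | VC [15, 13]
  [5] addr=0xf6 blk=15 s=1: VC-HIT | VC [3, 13]
  [6] addr=0x31 blk=3 s=1: VC-HIT | VC [15, 13]
  [7] addr=0xf9 blk=15 s=1: VC-HIT | VC [3, 13]

MISSES = 3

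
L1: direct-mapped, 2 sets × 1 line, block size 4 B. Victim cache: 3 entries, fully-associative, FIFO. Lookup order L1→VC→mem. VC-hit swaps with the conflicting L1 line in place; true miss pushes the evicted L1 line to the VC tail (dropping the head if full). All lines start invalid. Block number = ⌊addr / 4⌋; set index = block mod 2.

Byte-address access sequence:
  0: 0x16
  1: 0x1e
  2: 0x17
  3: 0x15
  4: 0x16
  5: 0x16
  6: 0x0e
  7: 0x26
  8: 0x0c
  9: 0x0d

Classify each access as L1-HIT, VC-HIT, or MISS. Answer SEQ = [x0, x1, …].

#0 0x16→b5/s1 MISS; vc=[]
#1 0x1e→b7/s1 MISS; vc=[5]
#2 0x17→b5/s1 VC-HIT; vc=[7]
#3 0x15→b5/s1 L1-HIT; vc=[7]
#4 0x16→b5/s1 L1-HIT; vc=[7]
#5 0x16→b5/s1 L1-HIT; vc=[7]
#6 0xe→b3/s1 MISS; vc=[7,5]
#7 0x26→b9/s1 MISS; vc=[7,5,3]
#8 0xc→b3/s1 VC-HIT; vc=[7,5,9]
#9 0xd→b3/s1 L1-HIT; vc=[7,5,9]

SEQ = [MISS, MISS, VC-HIT, L1-HIT, L1-HIT, L1-HIT, MISS, MISS, VC-HIT, L1-HIT]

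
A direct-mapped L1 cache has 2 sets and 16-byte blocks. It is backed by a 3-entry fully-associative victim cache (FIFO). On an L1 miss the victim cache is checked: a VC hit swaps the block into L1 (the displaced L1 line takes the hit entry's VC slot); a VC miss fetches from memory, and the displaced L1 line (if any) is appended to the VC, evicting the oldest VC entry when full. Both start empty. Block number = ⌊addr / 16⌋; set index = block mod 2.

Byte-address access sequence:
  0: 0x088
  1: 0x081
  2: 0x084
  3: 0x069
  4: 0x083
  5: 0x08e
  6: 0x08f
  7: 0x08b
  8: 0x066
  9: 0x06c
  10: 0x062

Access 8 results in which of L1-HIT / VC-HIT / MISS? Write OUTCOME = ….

#0 0x88→b8/s0 MISS; vc=[]
#1 0x81→b8/s0 L1-HIT; vc=[]
#2 0x84→b8/s0 L1-HIT; vc=[]
#3 0x69→b6/s0 MISS; vc=[8]
#4 0x83→b8/s0 VC-HIT; vc=[6]
#5 0x8e→b8/s0 L1-HIT; vc=[6]
#6 0x8f→b8/s0 L1-HIT; vc=[6]
#7 0x8b→b8/s0 L1-HIT; vc=[6]
#8 0x66→b6/s0 VC-HIT; vc=[8]
#9 0x6c→b6/s0 L1-HIT; vc=[8]
#10 0x62→b6/s0 L1-HIT; vc=[8]

OUTCOME = VC-HIT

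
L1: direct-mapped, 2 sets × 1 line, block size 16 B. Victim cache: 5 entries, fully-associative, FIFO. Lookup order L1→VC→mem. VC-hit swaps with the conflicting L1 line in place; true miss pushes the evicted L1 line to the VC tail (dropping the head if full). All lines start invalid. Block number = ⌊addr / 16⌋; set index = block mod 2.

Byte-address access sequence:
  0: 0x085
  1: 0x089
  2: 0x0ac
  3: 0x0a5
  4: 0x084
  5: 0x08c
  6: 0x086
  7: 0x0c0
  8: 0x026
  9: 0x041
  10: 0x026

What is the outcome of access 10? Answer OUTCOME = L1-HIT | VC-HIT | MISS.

#0 0x85→b8/s0 MISS; vc=[]
#1 0x89→b8/s0 L1-HIT; vc=[]
#2 0xac→b10/s0 MISS; vc=[8]
#3 0xa5→b10/s0 L1-HIT; vc=[8]
#4 0x84→b8/s0 VC-HIT; vc=[10]
#5 0x8c→b8/s0 L1-HIT; vc=[10]
#6 0x86→b8/s0 L1-HIT; vc=[10]
#7 0xc0→b12/s0 MISS; vc=[10,8]
#8 0x26→b2/s0 MISS; vc=[10,8,12]
#9 0x41→b4/s0 MISS; vc=[10,8,12,2]
#10 0x26→b2/s0 VC-HIT; vc=[10,8,12,4]

OUTCOME = VC-HIT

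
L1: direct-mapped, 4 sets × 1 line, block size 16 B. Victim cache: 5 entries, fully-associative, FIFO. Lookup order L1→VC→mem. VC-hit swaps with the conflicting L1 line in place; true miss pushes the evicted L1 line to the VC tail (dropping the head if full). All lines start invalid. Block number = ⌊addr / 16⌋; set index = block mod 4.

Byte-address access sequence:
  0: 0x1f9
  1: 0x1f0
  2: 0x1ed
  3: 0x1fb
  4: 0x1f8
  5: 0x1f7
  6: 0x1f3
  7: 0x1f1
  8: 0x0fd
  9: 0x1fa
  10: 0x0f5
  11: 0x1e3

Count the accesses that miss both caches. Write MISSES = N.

MISSES = 3

#0 0x1f9→b31/s3 MISS; vc=[]
#1 0x1f0→b31/s3 L1-HIT; vc=[]
#2 0x1ed→b30/s2 MISS; vc=[]
#3 0x1fb→b31/s3 L1-HIT; vc=[]
#4 0x1f8→b31/s3 L1-HIT; vc=[]
#5 0x1f7→b31/s3 L1-HIT; vc=[]
#6 0x1f3→b31/s3 L1-HIT; vc=[]
#7 0x1f1→b31/s3 L1-HIT; vc=[]
#8 0xfd→b15/s3 MISS; vc=[31]
#9 0x1fa→b31/s3 VC-HIT; vc=[15]
#10 0xf5→b15/s3 VC-HIT; vc=[31]
#11 0x1e3→b30/s2 L1-HIT; vc=[31]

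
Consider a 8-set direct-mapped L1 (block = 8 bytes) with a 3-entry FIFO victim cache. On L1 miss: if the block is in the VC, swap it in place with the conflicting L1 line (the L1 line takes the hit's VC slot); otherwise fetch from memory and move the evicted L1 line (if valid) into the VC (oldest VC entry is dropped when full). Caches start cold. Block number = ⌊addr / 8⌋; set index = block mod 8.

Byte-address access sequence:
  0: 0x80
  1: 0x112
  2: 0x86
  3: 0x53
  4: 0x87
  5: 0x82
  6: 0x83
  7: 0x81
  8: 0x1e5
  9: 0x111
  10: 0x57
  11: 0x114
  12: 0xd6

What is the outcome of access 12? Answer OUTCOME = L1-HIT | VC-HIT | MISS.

OUTCOME = MISS

0: 0x80 (blk 16, set 0) → MISS  vc=[]
1: 0x112 (blk 34, set 2) → MISS  vc=[]
2: 0x86 (blk 16, set 0) → L1-HIT  vc=[]
3: 0x53 (blk 10, set 2) → MISS  vc=[34]
4: 0x87 (blk 16, set 0) → L1-HIT  vc=[34]
5: 0x82 (blk 16, set 0) → L1-HIT  vc=[34]
6: 0x83 (blk 16, set 0) → L1-HIT  vc=[34]
7: 0x81 (blk 16, set 0) → L1-HIT  vc=[34]
8: 0x1e5 (blk 60, set 4) → MISS  vc=[34]
9: 0x111 (blk 34, set 2) → VC-HIT  vc=[10]
10: 0x57 (blk 10, set 2) → VC-HIT  vc=[34]
11: 0x114 (blk 34, set 2) → VC-HIT  vc=[10]
12: 0xd6 (blk 26, set 2) → MISS  vc=[10, 34]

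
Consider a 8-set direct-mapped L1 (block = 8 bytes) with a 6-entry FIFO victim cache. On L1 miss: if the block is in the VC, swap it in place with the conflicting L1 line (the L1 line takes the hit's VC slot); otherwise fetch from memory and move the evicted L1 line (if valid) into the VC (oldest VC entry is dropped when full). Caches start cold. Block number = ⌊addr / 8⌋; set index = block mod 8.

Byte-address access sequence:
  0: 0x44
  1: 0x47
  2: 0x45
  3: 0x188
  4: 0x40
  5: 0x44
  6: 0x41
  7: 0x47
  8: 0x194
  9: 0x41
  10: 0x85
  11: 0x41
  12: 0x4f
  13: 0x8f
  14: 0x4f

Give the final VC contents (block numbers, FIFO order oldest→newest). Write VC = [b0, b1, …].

  [0] addr=0x44 blk=8 s=0: MISS | VC []
  [1] addr=0x47 blk=8 s=0: L1-HIT | VC []
  [2] addr=0x45 blk=8 s=0: L1-HIT | VC []
  [3] addr=0x188 blk=49 s=1: MISS | VC []
  [4] addr=0x40 blk=8 s=0: L1-HIT | VC []
  [5] addr=0x44 blk=8 s=0: L1-HIT | VC []
  [6] addr=0x41 blk=8 s=0: L1-HIT | VC []
  [7] addr=0x47 blk=8 s=0: L1-HIT | VC []
  [8] addr=0x194 blk=50 s=2: MISS | VC []
  [9] addr=0x41 blk=8 s=0: L1-HIT | VC []
  [10] addr=0x85 blk=16 s=0: MISS | VC [8]
  [11] addr=0x41 blk=8 s=0: VC-HIT | VC [16]
  [12] addr=0x4f blk=9 s=1: MISS | VC [16, 49]
  [13] addr=0x8f blk=17 s=1: MISS | VC [16, 49, 9]
  [14] addr=0x4f blk=9 s=1: VC-HIT | VC [16, 49, 17]

VC = [16, 49, 17]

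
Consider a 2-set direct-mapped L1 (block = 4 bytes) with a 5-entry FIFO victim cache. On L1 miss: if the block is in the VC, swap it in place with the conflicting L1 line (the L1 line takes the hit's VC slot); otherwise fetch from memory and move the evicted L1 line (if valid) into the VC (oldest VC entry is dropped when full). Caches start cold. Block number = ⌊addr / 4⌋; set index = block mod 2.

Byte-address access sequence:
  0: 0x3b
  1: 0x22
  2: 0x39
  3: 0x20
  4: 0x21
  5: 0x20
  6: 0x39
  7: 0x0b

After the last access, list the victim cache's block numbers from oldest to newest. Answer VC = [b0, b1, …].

  [0] addr=0x3b blk=14 s=0: MISS | VC []
  [1] addr=0x22 blk=8 s=0: MISS | VC [14]
  [2] addr=0x39 blk=14 s=0: VC-HIT | VC [8]
  [3] addr=0x20 blk=8 s=0: VC-HIT | VC [14]
  [4] addr=0x21 blk=8 s=0: L1-HIT | VC [14]
  [5] addr=0x20 blk=8 s=0: L1-HIT | VC [14]
  [6] addr=0x39 blk=14 s=0: VC-HIT | VC [8]
  [7] addr=0xb blk=2 s=0: MISS | VC [8, 14]

VC = [8, 14]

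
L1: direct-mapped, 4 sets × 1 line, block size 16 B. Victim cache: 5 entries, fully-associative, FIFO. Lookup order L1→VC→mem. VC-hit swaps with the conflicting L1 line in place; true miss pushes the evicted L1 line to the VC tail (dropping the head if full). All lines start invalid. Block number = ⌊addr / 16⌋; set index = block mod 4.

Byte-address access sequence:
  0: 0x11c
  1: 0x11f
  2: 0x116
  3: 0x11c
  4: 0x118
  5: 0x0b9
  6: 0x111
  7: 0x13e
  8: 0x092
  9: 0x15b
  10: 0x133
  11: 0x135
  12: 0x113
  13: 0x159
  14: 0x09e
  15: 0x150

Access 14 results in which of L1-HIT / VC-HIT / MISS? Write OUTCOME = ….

OUTCOME = VC-HIT

  [0] addr=0x11c blk=17 s=1: MISS | VC []
  [1] addr=0x11f blk=17 s=1: L1-HIT | VC []
  [2] addr=0x116 blk=17 s=1: L1-HIT | VC []
  [3] addr=0x11c blk=17 s=1: L1-HIT | VC []
  [4] addr=0x118 blk=17 s=1: L1-HIT | VC []
  [5] addr=0xb9 blk=11 s=3: MISS | VC []
  [6] addr=0x111 blk=17 s=1: L1-HIT | VC []
  [7] addr=0x13e blk=19 s=3: MISS | VC [11]
  [8] addr=0x92 blk=9 s=1: MISS | VC [11, 17]
  [9] addr=0x15b blk=21 s=1: MISS | VC [11, 17, 9]
  [10] addr=0x133 blk=19 s=3: L1-HIT | VC [11, 17, 9]
  [11] addr=0x135 blk=19 s=3: L1-HIT | VC [11, 17, 9]
  [12] addr=0x113 blk=17 s=1: VC-HIT | VC [11, 21, 9]
  [13] addr=0x159 blk=21 s=1: VC-HIT | VC [11, 17, 9]
  [14] addr=0x9e blk=9 s=1: VC-HIT | VC [11, 17, 21]
  [15] addr=0x150 blk=21 s=1: VC-HIT | VC [11, 17, 9]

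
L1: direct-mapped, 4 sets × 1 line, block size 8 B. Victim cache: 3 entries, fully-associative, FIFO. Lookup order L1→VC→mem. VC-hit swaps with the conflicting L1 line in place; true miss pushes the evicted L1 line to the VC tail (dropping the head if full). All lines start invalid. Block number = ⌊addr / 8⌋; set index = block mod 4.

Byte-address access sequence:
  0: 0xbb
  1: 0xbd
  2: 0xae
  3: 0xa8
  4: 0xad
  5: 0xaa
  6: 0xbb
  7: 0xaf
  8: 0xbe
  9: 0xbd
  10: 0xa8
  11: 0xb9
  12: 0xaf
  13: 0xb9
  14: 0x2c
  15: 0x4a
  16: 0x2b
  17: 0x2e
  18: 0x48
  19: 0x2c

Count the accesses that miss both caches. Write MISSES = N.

MISSES = 4

0: 0xbb (blk 23, set 3) → MISS  vc=[]
1: 0xbd (blk 23, set 3) → L1-HIT  vc=[]
2: 0xae (blk 21, set 1) → MISS  vc=[]
3: 0xa8 (blk 21, set 1) → L1-HIT  vc=[]
4: 0xad (blk 21, set 1) → L1-HIT  vc=[]
5: 0xaa (blk 21, set 1) → L1-HIT  vc=[]
6: 0xbb (blk 23, set 3) → L1-HIT  vc=[]
7: 0xaf (blk 21, set 1) → L1-HIT  vc=[]
8: 0xbe (blk 23, set 3) → L1-HIT  vc=[]
9: 0xbd (blk 23, set 3) → L1-HIT  vc=[]
10: 0xa8 (blk 21, set 1) → L1-HIT  vc=[]
11: 0xb9 (blk 23, set 3) → L1-HIT  vc=[]
12: 0xaf (blk 21, set 1) → L1-HIT  vc=[]
13: 0xb9 (blk 23, set 3) → L1-HIT  vc=[]
14: 0x2c (blk 5, set 1) → MISS  vc=[21]
15: 0x4a (blk 9, set 1) → MISS  vc=[21, 5]
16: 0x2b (blk 5, set 1) → VC-HIT  vc=[21, 9]
17: 0x2e (blk 5, set 1) → L1-HIT  vc=[21, 9]
18: 0x48 (blk 9, set 1) → VC-HIT  vc=[21, 5]
19: 0x2c (blk 5, set 1) → VC-HIT  vc=[21, 9]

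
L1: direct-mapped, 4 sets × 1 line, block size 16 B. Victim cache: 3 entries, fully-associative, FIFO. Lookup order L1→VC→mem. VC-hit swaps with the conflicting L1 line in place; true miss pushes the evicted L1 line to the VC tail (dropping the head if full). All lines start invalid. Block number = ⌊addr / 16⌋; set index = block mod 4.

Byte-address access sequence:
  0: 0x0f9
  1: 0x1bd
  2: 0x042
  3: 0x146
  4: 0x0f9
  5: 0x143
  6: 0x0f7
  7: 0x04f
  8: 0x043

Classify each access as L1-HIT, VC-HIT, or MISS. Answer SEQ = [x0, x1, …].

SEQ = [MISS, MISS, MISS, MISS, VC-HIT, L1-HIT, L1-HIT, VC-HIT, L1-HIT]

#0 0xf9→b15/s3 MISS; vc=[]
#1 0x1bd→b27/s3 MISS; vc=[15]
#2 0x42→b4/s0 MISS; vc=[15]
#3 0x146→b20/s0 MISS; vc=[15,4]
#4 0xf9→b15/s3 VC-HIT; vc=[27,4]
#5 0x143→b20/s0 L1-HIT; vc=[27,4]
#6 0xf7→b15/s3 L1-HIT; vc=[27,4]
#7 0x4f→b4/s0 VC-HIT; vc=[27,20]
#8 0x43→b4/s0 L1-HIT; vc=[27,20]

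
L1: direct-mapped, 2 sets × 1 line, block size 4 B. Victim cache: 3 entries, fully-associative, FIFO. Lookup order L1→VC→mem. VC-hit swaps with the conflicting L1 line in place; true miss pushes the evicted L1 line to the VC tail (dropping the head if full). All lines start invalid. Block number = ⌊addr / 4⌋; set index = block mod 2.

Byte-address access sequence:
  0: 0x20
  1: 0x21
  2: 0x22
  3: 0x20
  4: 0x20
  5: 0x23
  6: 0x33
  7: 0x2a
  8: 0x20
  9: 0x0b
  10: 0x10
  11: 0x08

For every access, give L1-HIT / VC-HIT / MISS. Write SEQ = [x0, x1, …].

0: 0x20 (blk 8, set 0) → MISS  vc=[]
1: 0x21 (blk 8, set 0) → L1-HIT  vc=[]
2: 0x22 (blk 8, set 0) → L1-HIT  vc=[]
3: 0x20 (blk 8, set 0) → L1-HIT  vc=[]
4: 0x20 (blk 8, set 0) → L1-HIT  vc=[]
5: 0x23 (blk 8, set 0) → L1-HIT  vc=[]
6: 0x33 (blk 12, set 0) → MISS  vc=[8]
7: 0x2a (blk 10, set 0) → MISS  vc=[8, 12]
8: 0x20 (blk 8, set 0) → VC-HIT  vc=[10, 12]
9: 0xb (blk 2, set 0) → MISS  vc=[10, 12, 8]
10: 0x10 (blk 4, set 0) → MISS  vc=[12, 8, 2]
11: 0x8 (blk 2, set 0) → VC-HIT  vc=[12, 8, 4]

SEQ = [MISS, L1-HIT, L1-HIT, L1-HIT, L1-HIT, L1-HIT, MISS, MISS, VC-HIT, MISS, MISS, VC-HIT]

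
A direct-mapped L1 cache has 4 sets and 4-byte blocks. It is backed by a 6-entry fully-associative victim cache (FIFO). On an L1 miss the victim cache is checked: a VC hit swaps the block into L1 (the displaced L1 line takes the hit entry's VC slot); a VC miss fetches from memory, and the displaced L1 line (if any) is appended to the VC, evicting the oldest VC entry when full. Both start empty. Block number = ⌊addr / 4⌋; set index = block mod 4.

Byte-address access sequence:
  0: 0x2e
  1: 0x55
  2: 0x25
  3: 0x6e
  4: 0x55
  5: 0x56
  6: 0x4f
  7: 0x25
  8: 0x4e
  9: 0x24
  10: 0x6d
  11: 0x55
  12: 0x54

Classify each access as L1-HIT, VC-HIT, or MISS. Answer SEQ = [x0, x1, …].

  [0] addr=0x2e blk=11 s=3: MISS | VC []
  [1] addr=0x55 blk=21 s=1: MISS | VC []
  [2] addr=0x25 blk=9 s=1: MISS | VC [21]
  [3] addr=0x6e blk=27 s=3: MISS | VC [21, 11]
  [4] addr=0x55 blk=21 s=1: VC-HIT | VC [9, 11]
  [5] addr=0x56 blk=21 s=1: L1-HIT | VC [9, 11]
  [6] addr=0x4f blk=19 s=3: MISS | VC [9, 11, 27]
  [7] addr=0x25 blk=9 s=1: VC-HIT | VC [21, 11, 27]
  [8] addr=0x4e blk=19 s=3: L1-HIT | VC [21, 11, 27]
  [9] addr=0x24 blk=9 s=1: L1-HIT | VC [21, 11, 27]
  [10] addr=0x6d blk=27 s=3: VC-HIT | VC [21, 11, 19]
  [11] addr=0x55 blk=21 s=1: VC-HIT | VC [9, 11, 19]
  [12] addr=0x54 blk=21 s=1: L1-HIT | VC [9, 11, 19]

SEQ = [MISS, MISS, MISS, MISS, VC-HIT, L1-HIT, MISS, VC-HIT, L1-HIT, L1-HIT, VC-HIT, VC-HIT, L1-HIT]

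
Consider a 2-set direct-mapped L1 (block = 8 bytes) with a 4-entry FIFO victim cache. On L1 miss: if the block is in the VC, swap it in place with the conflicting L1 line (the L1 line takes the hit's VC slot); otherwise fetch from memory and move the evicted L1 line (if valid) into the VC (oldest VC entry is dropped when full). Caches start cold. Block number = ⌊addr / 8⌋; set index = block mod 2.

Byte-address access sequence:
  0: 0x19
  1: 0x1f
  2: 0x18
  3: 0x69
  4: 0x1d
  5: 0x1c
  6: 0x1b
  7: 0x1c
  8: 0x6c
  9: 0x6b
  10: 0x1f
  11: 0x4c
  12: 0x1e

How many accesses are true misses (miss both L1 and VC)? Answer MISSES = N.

0: 0x19 (blk 3, set 1) → MISS  vc=[]
1: 0x1f (blk 3, set 1) → L1-HIT  vc=[]
2: 0x18 (blk 3, set 1) → L1-HIT  vc=[]
3: 0x69 (blk 13, set 1) → MISS  vc=[3]
4: 0x1d (blk 3, set 1) → VC-HIT  vc=[13]
5: 0x1c (blk 3, set 1) → L1-HIT  vc=[13]
6: 0x1b (blk 3, set 1) → L1-HIT  vc=[13]
7: 0x1c (blk 3, set 1) → L1-HIT  vc=[13]
8: 0x6c (blk 13, set 1) → VC-HIT  vc=[3]
9: 0x6b (blk 13, set 1) → L1-HIT  vc=[3]
10: 0x1f (blk 3, set 1) → VC-HIT  vc=[13]
11: 0x4c (blk 9, set 1) → MISS  vc=[13, 3]
12: 0x1e (blk 3, set 1) → VC-HIT  vc=[13, 9]

MISSES = 3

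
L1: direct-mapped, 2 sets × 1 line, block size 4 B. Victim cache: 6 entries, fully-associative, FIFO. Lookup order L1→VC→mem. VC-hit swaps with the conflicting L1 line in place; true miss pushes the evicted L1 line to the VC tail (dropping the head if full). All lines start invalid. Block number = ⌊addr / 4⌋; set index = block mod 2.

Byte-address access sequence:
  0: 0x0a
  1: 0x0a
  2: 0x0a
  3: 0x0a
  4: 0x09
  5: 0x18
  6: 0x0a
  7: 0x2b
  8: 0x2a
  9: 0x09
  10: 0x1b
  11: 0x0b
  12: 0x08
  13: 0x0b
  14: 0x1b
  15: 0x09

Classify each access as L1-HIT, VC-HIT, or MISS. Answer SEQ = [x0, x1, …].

SEQ = [MISS, L1-HIT, L1-HIT, L1-HIT, L1-HIT, MISS, VC-HIT, MISS, L1-HIT, VC-HIT, VC-HIT, VC-HIT, L1-HIT, L1-HIT, VC-HIT, VC-HIT]

  [0] addr=0xa blk=2 s=0: MISS | VC []
  [1] addr=0xa blk=2 s=0: L1-HIT | VC []
  [2] addr=0xa blk=2 s=0: L1-HIT | VC []
  [3] addr=0xa blk=2 s=0: L1-HIT | VC []
  [4] addr=0x9 blk=2 s=0: L1-HIT | VC []
  [5] addr=0x18 blk=6 s=0: MISS | VC [2]
  [6] addr=0xa blk=2 s=0: VC-HIT | VC [6]
  [7] addr=0x2b blk=10 s=0: MISS | VC [6, 2]
  [8] addr=0x2a blk=10 s=0: L1-HIT | VC [6, 2]
  [9] addr=0x9 blk=2 s=0: VC-HIT | VC [6, 10]
  [10] addr=0x1b blk=6 s=0: VC-HIT | VC [2, 10]
  [11] addr=0xb blk=2 s=0: VC-HIT | VC [6, 10]
  [12] addr=0x8 blk=2 s=0: L1-HIT | VC [6, 10]
  [13] addr=0xb blk=2 s=0: L1-HIT | VC [6, 10]
  [14] addr=0x1b blk=6 s=0: VC-HIT | VC [2, 10]
  [15] addr=0x9 blk=2 s=0: VC-HIT | VC [6, 10]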